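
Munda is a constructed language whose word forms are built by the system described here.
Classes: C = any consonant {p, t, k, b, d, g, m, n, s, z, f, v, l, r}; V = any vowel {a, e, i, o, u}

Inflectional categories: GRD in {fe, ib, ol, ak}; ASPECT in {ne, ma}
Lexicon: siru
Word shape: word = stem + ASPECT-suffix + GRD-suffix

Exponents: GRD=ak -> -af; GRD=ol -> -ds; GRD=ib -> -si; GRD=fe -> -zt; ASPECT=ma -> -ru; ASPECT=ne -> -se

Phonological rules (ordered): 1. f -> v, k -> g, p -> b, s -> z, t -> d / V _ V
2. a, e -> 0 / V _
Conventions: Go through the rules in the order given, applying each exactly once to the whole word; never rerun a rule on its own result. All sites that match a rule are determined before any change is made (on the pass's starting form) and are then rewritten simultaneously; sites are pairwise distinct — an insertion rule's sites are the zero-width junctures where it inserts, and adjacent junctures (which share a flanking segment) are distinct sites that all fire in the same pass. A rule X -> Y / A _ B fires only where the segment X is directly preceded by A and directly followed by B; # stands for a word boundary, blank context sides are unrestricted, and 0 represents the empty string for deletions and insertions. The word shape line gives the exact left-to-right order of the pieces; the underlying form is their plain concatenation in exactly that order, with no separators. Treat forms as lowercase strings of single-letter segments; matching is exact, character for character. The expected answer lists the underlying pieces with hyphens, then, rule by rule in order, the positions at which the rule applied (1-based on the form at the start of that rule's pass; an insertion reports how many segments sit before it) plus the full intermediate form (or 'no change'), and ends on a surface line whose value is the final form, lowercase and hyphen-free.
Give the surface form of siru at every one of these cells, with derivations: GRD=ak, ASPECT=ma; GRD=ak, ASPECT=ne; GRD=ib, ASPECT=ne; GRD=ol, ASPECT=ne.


cell GRD=ak, ASPECT=ma:
underlying: siru-ru-af
1. f -> v, k -> g, p -> b, s -> z, t -> d / V _ V: no change
2. a, e -> 0 / V _: fires at position(s) 7: siruruf
surface: siruruf

cell GRD=ak, ASPECT=ne:
underlying: siru-se-af
1. f -> v, k -> g, p -> b, s -> z, t -> d / V _ V: fires at position(s) 5: siruzeaf
2. a, e -> 0 / V _: fires at position(s) 7: siruzef
surface: siruzef

cell GRD=ib, ASPECT=ne:
underlying: siru-se-si
1. f -> v, k -> g, p -> b, s -> z, t -> d / V _ V: fires at position(s) 5, 7: siruzezi
2. a, e -> 0 / V _: no change
surface: siruzezi

cell GRD=ol, ASPECT=ne:
underlying: siru-se-ds
1. f -> v, k -> g, p -> b, s -> z, t -> d / V _ V: fires at position(s) 5: siruzeds
2. a, e -> 0 / V _: no change
surface: siruzeds


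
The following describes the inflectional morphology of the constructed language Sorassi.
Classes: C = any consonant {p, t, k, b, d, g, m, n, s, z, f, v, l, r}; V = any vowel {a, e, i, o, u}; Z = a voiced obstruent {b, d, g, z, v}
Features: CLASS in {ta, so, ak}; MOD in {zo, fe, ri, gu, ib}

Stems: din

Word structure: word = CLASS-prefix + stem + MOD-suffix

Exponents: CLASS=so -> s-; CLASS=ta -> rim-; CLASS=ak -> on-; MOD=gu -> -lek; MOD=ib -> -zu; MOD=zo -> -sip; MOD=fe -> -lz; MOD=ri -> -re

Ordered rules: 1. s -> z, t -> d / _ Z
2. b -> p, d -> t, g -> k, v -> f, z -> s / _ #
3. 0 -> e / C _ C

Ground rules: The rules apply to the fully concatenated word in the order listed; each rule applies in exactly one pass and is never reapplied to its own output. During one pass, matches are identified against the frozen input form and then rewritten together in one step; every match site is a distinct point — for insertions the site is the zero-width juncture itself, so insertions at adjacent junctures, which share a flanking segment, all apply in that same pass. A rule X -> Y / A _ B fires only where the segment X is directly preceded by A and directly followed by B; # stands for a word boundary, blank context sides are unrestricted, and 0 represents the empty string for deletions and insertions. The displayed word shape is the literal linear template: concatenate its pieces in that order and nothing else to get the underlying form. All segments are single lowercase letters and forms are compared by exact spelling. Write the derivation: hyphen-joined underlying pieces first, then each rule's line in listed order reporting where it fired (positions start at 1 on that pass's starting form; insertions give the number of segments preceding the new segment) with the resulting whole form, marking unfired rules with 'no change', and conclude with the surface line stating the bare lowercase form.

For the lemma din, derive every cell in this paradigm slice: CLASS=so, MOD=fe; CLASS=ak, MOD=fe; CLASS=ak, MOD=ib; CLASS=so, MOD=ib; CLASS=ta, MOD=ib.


cell CLASS=so, MOD=fe:
underlying: s-din-lz
1. s -> z, t -> d / _ Z: fires at position(s) 1: zdinlz
2. b -> p, d -> t, g -> k, v -> f, z -> s / _ #: fires at position(s) 6: zdinls
3. 0 -> e / C _ C: inserts after position(s) 1, 4, 5: zedineles
surface: zedineles

cell CLASS=ak, MOD=fe:
underlying: on-din-lz
1. s -> z, t -> d / _ Z: no change
2. b -> p, d -> t, g -> k, v -> f, z -> s / _ #: fires at position(s) 7: ondinls
3. 0 -> e / C _ C: inserts after position(s) 2, 5, 6: onedineles
surface: onedineles

cell CLASS=ak, MOD=ib:
underlying: on-din-zu
1. s -> z, t -> d / _ Z: no change
2. b -> p, d -> t, g -> k, v -> f, z -> s / _ #: no change
3. 0 -> e / C _ C: inserts after position(s) 2, 5: onedinezu
surface: onedinezu

cell CLASS=so, MOD=ib:
underlying: s-din-zu
1. s -> z, t -> d / _ Z: fires at position(s) 1: zdinzu
2. b -> p, d -> t, g -> k, v -> f, z -> s / _ #: no change
3. 0 -> e / C _ C: inserts after position(s) 1, 4: zedinezu
surface: zedinezu

cell CLASS=ta, MOD=ib:
underlying: rim-din-zu
1. s -> z, t -> d / _ Z: no change
2. b -> p, d -> t, g -> k, v -> f, z -> s / _ #: no change
3. 0 -> e / C _ C: inserts after position(s) 3, 6: rimedinezu
surface: rimedinezu


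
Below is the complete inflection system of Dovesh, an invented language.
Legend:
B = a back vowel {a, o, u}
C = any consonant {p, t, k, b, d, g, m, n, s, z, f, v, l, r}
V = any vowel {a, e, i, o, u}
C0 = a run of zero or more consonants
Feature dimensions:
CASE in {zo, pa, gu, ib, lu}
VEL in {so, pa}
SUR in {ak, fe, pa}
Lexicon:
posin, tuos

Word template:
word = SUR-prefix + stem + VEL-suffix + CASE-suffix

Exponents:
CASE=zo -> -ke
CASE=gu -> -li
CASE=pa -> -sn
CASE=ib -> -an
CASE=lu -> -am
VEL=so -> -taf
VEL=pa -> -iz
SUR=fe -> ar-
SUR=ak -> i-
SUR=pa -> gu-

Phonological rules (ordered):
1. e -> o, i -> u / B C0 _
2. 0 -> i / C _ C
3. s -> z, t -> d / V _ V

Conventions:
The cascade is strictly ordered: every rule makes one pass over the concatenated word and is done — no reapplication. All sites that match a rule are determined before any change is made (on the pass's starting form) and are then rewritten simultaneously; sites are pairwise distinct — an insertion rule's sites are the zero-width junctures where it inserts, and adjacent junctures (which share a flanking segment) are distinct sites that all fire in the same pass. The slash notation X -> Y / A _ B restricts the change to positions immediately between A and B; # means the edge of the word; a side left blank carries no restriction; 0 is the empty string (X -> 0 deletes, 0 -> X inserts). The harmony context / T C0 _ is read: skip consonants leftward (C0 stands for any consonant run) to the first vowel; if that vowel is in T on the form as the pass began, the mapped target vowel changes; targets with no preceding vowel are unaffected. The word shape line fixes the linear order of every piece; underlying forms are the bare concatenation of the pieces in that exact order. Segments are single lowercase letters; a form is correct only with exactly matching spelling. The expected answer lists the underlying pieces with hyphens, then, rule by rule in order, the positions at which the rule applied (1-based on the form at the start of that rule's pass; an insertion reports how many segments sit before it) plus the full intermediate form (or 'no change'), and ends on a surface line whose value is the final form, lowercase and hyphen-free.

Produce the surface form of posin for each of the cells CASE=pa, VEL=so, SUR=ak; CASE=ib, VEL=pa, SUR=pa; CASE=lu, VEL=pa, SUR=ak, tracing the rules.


cell CASE=pa, VEL=so, SUR=ak:
underlying: i-posin-taf-sn
1. e -> o, i -> u / B C0 _: fires at position(s) 5: iposuntafsn
2. 0 -> i / C _ C: inserts after position(s) 6, 9, 10: iposunitafisin
3. s -> z, t -> d / V _ V: fires at position(s) 4, 8, 12: ipozunidafizin
surface: ipozunidafizin

cell CASE=ib, VEL=pa, SUR=pa:
underlying: gu-posin-iz-an
1. e -> o, i -> u / B C0 _: fires at position(s) 6: guposunizan
2. 0 -> i / C _ C: no change
3. s -> z, t -> d / V _ V: fires at position(s) 5: gupozunizan
surface: gupozunizan

cell CASE=lu, VEL=pa, SUR=ak:
underlying: i-posin-iz-am
1. e -> o, i -> u / B C0 _: fires at position(s) 5: iposunizam
2. 0 -> i / C _ C: no change
3. s -> z, t -> d / V _ V: fires at position(s) 4: ipozunizam
surface: ipozunizam


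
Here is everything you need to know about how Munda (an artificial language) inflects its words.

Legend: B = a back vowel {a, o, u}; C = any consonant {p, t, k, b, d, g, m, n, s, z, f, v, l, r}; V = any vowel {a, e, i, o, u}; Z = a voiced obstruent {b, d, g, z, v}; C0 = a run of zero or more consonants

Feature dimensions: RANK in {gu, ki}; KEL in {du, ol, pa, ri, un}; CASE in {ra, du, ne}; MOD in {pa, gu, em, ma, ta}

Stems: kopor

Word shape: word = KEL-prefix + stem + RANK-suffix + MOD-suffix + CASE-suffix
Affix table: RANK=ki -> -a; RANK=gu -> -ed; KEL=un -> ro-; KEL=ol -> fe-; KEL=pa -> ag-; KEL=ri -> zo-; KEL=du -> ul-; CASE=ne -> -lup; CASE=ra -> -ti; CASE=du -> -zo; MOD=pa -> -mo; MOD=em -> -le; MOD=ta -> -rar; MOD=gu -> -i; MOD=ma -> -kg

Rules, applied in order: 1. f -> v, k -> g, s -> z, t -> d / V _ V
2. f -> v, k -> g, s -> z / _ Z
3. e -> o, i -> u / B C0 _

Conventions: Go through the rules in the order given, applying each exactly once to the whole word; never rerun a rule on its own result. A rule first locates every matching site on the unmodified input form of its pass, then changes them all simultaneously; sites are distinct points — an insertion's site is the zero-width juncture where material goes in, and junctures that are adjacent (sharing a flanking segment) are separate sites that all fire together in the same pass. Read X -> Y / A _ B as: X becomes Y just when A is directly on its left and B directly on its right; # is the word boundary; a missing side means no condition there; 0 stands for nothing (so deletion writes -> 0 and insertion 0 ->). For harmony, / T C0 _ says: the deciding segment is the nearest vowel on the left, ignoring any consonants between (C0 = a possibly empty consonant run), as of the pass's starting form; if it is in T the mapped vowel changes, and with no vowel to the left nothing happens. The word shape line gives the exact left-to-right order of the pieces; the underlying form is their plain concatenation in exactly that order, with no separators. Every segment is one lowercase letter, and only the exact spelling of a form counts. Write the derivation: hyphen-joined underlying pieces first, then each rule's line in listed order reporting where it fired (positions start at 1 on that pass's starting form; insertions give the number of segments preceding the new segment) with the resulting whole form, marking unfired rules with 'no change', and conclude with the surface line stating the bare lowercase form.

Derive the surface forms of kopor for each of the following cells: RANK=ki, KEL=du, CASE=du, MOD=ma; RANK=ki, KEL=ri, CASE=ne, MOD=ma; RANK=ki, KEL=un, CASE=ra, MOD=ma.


cell RANK=ki, KEL=du, CASE=du, MOD=ma:
underlying: ul-kopor-a-kg-zo
1. f -> v, k -> g, s -> z, t -> d / V _ V: no change
2. f -> v, k -> g, s -> z / _ Z: fires at position(s) 9: ulkoporaggzo
3. e -> o, i -> u / B C0 _: no change
surface: ulkoporaggzo

cell RANK=ki, KEL=ri, CASE=ne, MOD=ma:
underlying: zo-kopor-a-kg-lup
1. f -> v, k -> g, s -> z, t -> d / V _ V: fires at position(s) 3: zogoporakglup
2. f -> v, k -> g, s -> z / _ Z: fires at position(s) 9: zogoporagglup
3. e -> o, i -> u / B C0 _: no change
surface: zogoporagglup

cell RANK=ki, KEL=un, CASE=ra, MOD=ma:
underlying: ro-kopor-a-kg-ti
1. f -> v, k -> g, s -> z, t -> d / V _ V: fires at position(s) 3: rogoporakgti
2. f -> v, k -> g, s -> z / _ Z: fires at position(s) 9: rogoporaggti
3. e -> o, i -> u / B C0 _: fires at position(s) 12: rogoporaggtu
surface: rogoporaggtu


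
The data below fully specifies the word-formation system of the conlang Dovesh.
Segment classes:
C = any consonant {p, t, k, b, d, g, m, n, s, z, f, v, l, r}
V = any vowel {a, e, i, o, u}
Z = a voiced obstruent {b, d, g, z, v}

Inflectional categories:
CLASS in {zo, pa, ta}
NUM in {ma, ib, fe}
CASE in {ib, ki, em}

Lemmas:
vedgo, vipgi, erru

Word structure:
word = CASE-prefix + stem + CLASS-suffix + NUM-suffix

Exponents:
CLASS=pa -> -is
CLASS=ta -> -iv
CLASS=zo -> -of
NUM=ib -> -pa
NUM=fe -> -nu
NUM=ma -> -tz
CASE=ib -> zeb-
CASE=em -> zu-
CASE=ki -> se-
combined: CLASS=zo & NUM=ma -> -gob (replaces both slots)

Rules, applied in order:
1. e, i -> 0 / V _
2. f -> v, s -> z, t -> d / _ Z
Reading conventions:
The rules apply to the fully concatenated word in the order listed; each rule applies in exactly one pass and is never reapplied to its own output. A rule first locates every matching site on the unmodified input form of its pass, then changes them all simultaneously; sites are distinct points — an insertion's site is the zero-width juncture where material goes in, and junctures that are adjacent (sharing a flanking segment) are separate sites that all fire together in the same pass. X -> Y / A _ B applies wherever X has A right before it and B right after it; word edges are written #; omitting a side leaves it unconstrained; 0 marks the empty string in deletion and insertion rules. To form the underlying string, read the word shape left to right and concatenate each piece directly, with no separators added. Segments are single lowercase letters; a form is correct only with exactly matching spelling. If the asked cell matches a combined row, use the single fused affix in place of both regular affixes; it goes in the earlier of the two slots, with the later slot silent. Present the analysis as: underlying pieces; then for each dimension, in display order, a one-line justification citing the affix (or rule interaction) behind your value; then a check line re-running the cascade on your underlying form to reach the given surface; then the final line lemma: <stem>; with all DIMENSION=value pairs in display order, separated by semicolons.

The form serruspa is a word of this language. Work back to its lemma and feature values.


underlying: se-erru-is-pa
CLASS=pa - signalled by the affix -is
NUM=ib - signalled by the affix -pa
CASE=ki - signalled by the affix se-
check: seerruispa -> serruspa -> serruspa
lemma: erru; CLASS=pa; NUM=ib; CASE=ki


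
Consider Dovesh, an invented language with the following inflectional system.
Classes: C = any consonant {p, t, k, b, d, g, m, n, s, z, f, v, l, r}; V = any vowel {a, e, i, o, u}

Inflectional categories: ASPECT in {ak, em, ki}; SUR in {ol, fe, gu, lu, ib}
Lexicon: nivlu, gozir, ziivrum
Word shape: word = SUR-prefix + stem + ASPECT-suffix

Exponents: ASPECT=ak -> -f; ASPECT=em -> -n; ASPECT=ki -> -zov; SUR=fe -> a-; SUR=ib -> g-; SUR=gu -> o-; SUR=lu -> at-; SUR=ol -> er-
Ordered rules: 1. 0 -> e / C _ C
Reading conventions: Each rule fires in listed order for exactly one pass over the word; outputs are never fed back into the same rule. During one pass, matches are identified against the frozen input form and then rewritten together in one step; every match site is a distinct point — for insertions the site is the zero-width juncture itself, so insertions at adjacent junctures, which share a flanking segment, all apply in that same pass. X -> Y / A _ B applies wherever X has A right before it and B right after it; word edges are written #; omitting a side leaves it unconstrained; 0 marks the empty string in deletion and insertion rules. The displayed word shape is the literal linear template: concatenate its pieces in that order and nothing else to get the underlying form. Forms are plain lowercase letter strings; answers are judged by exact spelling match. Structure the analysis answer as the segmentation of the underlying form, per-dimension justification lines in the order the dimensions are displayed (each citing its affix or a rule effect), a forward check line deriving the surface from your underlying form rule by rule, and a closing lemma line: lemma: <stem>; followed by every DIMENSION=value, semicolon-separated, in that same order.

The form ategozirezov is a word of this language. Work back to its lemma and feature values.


underlying: at-gozir-zov
ASPECT=ki - signalled by the affix -zov
SUR=lu - signalled by the affix at-
check: atgozirzov -> ategozirezov
lemma: gozir; ASPECT=ki; SUR=lu


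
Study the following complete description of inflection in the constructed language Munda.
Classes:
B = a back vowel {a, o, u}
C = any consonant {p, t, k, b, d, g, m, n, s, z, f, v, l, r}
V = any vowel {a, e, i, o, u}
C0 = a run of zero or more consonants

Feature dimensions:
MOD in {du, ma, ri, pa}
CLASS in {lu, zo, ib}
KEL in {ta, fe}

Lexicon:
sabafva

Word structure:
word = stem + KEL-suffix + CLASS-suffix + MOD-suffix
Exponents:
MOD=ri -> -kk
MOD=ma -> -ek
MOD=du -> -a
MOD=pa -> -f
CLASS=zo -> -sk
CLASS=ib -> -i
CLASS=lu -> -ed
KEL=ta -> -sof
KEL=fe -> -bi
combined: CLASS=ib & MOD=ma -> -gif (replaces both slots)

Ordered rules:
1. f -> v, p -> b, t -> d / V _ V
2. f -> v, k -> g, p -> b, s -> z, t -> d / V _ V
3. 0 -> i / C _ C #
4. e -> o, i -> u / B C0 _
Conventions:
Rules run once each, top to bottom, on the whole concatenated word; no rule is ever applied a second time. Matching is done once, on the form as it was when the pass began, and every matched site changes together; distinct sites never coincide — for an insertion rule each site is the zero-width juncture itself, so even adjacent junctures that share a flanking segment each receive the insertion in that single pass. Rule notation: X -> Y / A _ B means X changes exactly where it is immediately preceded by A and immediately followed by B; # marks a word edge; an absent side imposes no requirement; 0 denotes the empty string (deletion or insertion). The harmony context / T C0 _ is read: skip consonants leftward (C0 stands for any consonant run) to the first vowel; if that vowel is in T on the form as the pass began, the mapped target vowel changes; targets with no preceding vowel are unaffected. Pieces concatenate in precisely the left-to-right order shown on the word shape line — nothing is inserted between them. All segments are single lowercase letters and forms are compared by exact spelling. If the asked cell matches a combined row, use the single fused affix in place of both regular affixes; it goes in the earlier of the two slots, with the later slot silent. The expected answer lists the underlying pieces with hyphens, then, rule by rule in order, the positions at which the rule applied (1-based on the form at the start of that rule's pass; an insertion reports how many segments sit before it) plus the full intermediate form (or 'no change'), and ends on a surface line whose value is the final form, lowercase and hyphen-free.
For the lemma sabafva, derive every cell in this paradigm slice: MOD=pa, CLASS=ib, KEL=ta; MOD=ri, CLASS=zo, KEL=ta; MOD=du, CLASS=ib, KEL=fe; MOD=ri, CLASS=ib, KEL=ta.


cell MOD=pa, CLASS=ib, KEL=ta:
underlying: sabafva-sof-i-f
1. f -> v, p -> b, t -> d / V _ V: fires at position(s) 10: sabafvasovif
2. f -> v, k -> g, p -> b, s -> z, t -> d / V _ V: fires at position(s) 8: sabafvazovif
3. 0 -> i / C _ C #: no change
4. e -> o, i -> u / B C0 _: fires at position(s) 11: sabafvazovuf
surface: sabafvazovuf

cell MOD=ri, CLASS=zo, KEL=ta:
underlying: sabafva-sof-sk-kk
1. f -> v, p -> b, t -> d / V _ V: no change
2. f -> v, k -> g, p -> b, s -> z, t -> d / V _ V: fires at position(s) 8: sabafvazofskkk
3. 0 -> i / C _ C #: inserts after position(s) 13: sabafvazofskkik
4. e -> o, i -> u / B C0 _: fires at position(s) 14: sabafvazofskkuk
surface: sabafvazofskkuk

cell MOD=du, CLASS=ib, KEL=fe:
underlying: sabafva-bi-i-a
1. f -> v, p -> b, t -> d / V _ V: no change
2. f -> v, k -> g, p -> b, s -> z, t -> d / V _ V: no change
3. 0 -> i / C _ C #: no change
4. e -> o, i -> u / B C0 _: fires at position(s) 9: sabafvabuia
surface: sabafvabuia

cell MOD=ri, CLASS=ib, KEL=ta:
underlying: sabafva-sof-i-kk
1. f -> v, p -> b, t -> d / V _ V: fires at position(s) 10: sabafvasovikk
2. f -> v, k -> g, p -> b, s -> z, t -> d / V _ V: fires at position(s) 8: sabafvazovikk
3. 0 -> i / C _ C #: inserts after position(s) 12: sabafvazovikik
4. e -> o, i -> u / B C0 _: fires at position(s) 11: sabafvazovukik
surface: sabafvazovukik


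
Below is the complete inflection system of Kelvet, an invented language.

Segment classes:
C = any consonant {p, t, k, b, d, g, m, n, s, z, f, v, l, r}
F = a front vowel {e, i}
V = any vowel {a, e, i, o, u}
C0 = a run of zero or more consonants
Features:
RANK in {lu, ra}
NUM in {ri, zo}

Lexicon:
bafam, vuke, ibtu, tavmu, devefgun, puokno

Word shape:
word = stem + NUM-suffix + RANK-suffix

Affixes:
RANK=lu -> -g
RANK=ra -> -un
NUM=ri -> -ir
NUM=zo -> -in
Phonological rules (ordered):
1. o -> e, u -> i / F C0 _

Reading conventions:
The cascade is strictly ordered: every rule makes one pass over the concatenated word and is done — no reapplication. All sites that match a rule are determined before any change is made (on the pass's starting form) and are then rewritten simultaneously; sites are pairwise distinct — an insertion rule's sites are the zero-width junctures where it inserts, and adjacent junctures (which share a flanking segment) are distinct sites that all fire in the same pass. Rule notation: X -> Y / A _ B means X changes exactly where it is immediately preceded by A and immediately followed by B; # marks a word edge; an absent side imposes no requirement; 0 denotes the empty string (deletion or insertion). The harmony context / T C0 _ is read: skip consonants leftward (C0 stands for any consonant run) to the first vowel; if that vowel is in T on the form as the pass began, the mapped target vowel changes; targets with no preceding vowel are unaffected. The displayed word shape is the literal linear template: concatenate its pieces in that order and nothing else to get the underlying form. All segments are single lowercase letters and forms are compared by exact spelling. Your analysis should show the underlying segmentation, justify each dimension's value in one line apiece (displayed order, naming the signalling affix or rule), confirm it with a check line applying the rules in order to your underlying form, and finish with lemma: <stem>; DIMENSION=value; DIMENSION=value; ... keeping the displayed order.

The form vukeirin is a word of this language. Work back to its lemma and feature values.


underlying: vuke-ir-un
RANK=ra - signalled by the affix -un
NUM=ri - signalled by the affix -ir
check: vukeirun -> vukeirin
lemma: vuke; RANK=ra; NUM=ri


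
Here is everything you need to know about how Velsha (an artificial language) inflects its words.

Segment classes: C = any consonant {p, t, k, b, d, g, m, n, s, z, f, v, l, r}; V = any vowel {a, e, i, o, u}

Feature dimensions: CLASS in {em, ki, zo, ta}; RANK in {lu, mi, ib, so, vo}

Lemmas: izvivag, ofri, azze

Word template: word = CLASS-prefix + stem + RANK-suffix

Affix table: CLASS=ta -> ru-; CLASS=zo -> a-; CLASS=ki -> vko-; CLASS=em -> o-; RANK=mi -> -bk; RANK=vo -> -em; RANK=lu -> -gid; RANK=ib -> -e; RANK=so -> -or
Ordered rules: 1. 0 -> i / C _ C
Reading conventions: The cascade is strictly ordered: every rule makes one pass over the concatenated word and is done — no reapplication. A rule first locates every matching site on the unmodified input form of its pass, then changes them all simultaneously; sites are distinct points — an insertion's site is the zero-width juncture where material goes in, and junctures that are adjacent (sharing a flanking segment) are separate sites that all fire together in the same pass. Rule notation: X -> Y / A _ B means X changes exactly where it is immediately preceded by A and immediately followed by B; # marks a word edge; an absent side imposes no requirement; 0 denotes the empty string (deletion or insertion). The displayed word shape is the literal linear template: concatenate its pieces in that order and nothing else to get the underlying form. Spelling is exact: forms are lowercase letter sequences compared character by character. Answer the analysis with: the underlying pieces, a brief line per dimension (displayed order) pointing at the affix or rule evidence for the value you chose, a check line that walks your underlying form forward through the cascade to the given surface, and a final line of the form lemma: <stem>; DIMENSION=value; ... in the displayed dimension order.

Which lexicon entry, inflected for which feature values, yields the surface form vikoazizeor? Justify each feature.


underlying: vko-azze-or
CLASS=ki - signalled by the affix vko-
RANK=so - signalled by the affix -or
check: vkoazzeor -> vikoazizeor
lemma: azze; CLASS=ki; RANK=so


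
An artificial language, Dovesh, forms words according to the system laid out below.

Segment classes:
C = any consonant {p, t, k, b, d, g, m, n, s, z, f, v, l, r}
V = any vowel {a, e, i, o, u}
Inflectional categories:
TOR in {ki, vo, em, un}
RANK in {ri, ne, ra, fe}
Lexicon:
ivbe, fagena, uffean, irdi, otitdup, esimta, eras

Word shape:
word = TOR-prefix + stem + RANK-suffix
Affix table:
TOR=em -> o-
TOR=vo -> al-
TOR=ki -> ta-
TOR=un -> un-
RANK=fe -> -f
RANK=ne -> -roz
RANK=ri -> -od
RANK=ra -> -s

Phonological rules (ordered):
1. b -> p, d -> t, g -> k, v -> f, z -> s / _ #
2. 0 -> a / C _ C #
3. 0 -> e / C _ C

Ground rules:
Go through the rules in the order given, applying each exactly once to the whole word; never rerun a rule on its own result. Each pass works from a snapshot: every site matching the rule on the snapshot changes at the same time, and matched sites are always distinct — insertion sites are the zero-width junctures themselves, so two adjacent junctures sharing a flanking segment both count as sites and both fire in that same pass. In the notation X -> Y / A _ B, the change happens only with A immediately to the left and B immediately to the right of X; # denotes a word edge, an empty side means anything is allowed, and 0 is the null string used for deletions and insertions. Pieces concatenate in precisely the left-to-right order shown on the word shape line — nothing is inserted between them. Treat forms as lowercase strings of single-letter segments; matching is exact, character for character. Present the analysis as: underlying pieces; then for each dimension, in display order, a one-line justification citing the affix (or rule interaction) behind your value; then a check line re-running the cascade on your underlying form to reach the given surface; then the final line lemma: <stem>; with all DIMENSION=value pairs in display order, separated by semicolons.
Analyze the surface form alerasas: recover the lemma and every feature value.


underlying: al-eras-s
TOR=vo - signalled by the affix al-
RANK=ra - signalled by the affix -s
check: alerass -> alerass -> alerasas -> alerasas
lemma: eras; TOR=vo; RANK=ra


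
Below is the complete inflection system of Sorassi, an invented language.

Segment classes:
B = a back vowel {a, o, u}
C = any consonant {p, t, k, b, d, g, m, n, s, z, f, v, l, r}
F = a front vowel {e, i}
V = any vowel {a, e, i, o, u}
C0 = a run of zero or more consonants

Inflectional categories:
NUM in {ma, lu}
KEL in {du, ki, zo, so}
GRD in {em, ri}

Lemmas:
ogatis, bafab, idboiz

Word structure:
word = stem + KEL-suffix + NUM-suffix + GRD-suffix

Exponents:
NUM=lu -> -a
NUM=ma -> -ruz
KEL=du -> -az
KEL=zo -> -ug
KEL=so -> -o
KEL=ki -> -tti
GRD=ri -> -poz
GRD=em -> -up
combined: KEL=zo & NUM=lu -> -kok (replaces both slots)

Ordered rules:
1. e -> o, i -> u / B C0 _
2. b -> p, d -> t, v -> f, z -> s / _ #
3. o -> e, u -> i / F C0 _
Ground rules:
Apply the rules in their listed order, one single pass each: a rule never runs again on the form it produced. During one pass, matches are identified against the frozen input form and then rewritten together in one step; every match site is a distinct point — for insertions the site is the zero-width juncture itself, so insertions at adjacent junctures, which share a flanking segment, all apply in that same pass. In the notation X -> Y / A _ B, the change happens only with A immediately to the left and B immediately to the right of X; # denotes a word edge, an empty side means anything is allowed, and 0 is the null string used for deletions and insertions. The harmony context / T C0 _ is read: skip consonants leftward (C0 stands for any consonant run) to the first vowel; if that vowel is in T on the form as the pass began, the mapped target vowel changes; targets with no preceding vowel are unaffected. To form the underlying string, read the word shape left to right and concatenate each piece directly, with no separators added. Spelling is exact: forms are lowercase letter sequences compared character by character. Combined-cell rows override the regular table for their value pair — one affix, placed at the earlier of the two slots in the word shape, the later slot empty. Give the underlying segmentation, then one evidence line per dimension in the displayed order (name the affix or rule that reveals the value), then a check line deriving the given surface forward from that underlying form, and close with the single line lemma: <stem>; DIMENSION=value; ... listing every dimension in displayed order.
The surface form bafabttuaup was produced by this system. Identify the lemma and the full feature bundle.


underlying: bafab-tti-a-up
NUM=lu - signalled by the affix -a
KEL=ki - signalled by the affix -tti
GRD=em - signalled by the affix -up
check: bafabttiaup -> bafabttuaup -> bafabttuaup -> bafabttuaup
lemma: bafab; NUM=lu; KEL=ki; GRD=em


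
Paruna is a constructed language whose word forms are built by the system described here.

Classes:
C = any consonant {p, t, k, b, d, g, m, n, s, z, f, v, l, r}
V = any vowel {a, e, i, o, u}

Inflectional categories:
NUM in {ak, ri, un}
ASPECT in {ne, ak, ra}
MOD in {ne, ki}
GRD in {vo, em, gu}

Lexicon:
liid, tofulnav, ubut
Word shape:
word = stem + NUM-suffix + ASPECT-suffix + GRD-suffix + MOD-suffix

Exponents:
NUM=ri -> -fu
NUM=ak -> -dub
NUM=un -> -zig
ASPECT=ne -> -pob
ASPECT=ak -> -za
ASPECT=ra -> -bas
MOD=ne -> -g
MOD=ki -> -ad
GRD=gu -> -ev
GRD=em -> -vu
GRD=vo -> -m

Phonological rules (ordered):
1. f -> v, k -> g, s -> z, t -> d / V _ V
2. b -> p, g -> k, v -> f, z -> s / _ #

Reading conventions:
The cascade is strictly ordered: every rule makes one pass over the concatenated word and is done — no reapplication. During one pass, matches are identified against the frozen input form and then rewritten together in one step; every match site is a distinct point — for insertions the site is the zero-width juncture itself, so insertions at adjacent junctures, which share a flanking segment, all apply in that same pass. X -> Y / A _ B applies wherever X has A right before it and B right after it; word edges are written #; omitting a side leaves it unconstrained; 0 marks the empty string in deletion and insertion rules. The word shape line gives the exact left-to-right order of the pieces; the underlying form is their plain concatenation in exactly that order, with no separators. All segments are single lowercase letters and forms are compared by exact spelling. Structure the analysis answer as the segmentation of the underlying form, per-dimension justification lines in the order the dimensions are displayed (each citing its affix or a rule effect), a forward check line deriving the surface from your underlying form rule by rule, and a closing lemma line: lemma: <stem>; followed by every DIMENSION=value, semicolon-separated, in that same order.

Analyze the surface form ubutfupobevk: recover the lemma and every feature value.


underlying: ubut-fu-pob-ev-g
NUM=ri - signalled by the affix -fu
ASPECT=ne - signalled by the affix -pob
MOD=ne - signalled by the affix -g
GRD=gu - signalled by the affix -ev
check: ubutfupobevg -> ubutfupobevg -> ubutfupobevk
lemma: ubut; NUM=ri; ASPECT=ne; MOD=ne; GRD=gu


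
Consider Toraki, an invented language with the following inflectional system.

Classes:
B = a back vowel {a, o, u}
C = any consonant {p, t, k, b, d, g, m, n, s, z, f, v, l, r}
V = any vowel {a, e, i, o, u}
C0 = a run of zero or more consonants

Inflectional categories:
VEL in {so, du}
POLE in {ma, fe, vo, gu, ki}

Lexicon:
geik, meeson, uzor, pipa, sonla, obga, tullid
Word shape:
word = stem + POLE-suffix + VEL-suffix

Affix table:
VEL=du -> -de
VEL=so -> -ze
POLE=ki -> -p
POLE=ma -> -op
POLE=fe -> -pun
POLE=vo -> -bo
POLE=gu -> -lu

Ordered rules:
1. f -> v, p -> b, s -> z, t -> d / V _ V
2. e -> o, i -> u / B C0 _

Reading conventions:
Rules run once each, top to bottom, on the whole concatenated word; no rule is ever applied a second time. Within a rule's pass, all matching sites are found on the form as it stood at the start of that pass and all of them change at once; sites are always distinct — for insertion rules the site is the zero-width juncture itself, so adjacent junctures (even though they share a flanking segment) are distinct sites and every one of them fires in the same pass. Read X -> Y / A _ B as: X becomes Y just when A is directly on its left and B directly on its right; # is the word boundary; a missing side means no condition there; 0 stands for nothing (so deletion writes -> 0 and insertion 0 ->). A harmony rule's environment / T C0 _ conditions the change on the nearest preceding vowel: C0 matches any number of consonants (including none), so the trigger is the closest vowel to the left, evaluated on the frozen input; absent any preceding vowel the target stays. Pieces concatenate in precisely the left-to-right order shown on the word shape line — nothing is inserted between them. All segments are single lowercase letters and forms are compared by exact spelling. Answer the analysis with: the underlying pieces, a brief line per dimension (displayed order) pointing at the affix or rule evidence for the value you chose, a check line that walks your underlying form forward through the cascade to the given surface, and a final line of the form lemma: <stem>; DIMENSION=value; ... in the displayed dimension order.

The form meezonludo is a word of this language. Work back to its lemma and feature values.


underlying: meeson-lu-de
VEL=du - signalled by the affix -de
POLE=gu - signalled by the affix -lu
check: meesonlude -> meezonlude -> meezonludo
lemma: meeson; VEL=du; POLE=gu


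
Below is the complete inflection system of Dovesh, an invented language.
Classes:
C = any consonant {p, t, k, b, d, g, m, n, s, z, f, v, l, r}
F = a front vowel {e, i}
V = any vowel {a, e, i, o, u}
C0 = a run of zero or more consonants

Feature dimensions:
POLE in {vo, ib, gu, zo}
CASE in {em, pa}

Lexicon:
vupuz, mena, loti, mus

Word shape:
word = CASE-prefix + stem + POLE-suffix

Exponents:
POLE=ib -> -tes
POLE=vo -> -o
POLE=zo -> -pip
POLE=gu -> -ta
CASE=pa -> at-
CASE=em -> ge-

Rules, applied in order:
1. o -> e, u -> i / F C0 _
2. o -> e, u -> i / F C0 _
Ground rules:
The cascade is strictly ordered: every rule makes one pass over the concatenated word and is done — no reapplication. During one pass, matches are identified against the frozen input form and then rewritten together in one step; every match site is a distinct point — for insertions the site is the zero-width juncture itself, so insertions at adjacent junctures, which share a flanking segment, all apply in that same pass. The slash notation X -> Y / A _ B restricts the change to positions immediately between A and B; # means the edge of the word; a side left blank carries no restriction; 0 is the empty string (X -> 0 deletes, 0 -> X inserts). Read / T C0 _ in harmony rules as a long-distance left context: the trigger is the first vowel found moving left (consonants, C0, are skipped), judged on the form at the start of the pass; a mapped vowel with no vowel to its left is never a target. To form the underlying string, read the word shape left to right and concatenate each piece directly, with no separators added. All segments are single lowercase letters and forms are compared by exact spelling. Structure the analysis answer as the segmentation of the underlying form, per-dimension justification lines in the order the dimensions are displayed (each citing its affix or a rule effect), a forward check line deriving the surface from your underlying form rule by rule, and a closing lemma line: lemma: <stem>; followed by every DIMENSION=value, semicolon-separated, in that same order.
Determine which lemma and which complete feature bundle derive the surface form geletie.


underlying: ge-loti-o
POLE=vo - signalled by the affix -o
CASE=em - signalled by the affix ge-
check: gelotio -> geletie -> geletie
lemma: loti; POLE=vo; CASE=em


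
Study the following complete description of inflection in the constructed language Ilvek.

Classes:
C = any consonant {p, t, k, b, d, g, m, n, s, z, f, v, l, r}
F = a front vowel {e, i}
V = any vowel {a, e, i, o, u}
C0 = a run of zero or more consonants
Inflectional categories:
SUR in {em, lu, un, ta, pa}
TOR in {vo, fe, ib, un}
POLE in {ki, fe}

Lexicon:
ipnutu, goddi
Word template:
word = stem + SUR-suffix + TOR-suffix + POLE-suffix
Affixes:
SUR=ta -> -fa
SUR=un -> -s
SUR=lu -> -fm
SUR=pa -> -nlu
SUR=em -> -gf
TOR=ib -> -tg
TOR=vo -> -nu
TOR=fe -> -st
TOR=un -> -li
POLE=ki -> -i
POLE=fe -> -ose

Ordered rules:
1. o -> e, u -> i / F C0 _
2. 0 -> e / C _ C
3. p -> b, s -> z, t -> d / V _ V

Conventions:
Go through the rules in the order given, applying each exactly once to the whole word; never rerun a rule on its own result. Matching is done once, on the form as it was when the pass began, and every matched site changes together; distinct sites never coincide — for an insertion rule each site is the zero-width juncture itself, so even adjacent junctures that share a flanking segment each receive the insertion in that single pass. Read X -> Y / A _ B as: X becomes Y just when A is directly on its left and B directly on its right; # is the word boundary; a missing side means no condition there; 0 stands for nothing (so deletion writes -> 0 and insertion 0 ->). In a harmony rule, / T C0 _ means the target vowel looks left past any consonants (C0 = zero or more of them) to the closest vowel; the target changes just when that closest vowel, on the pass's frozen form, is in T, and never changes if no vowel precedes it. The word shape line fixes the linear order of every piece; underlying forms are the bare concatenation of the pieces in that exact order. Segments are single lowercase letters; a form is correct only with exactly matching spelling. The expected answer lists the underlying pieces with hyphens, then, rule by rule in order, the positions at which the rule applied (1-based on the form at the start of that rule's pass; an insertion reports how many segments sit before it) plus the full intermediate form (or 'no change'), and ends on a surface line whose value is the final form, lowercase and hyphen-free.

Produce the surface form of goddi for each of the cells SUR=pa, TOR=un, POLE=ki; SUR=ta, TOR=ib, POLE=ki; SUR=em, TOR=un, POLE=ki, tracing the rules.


cell SUR=pa, TOR=un, POLE=ki:
underlying: goddi-nlu-li-i
1. o -> e, u -> i / F C0 _: fires at position(s) 8: goddinlilii
2. 0 -> e / C _ C: inserts after position(s) 3, 6: godedinelilii
3. p -> b, s -> z, t -> d / V _ V: no change
surface: godedinelilii

cell SUR=ta, TOR=ib, POLE=ki:
underlying: goddi-fa-tg-i
1. o -> e, u -> i / F C0 _: no change
2. 0 -> e / C _ C: inserts after position(s) 3, 8: godedifategi
3. p -> b, s -> z, t -> d / V _ V: fires at position(s) 9: godedifadegi
surface: godedifadegi

cell SUR=em, TOR=un, POLE=ki:
underlying: goddi-gf-li-i
1. o -> e, u -> i / F C0 _: no change
2. 0 -> e / C _ C: inserts after position(s) 3, 6, 7: godedigefelii
3. p -> b, s -> z, t -> d / V _ V: no change
surface: godedigefelii
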